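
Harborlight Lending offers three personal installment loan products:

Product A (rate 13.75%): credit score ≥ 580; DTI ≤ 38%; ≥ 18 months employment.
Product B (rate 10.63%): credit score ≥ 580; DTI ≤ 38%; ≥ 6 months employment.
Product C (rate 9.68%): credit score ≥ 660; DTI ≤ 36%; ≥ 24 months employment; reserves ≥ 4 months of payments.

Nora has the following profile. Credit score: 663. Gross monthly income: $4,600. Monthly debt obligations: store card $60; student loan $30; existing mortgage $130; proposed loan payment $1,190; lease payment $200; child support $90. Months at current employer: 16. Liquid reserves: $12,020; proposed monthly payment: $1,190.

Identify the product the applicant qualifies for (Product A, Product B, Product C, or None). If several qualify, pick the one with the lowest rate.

Total debts = (60 + 30 + 130 + 1,190 + 200 + 90) = 1,700; DTI = 1,700/4,600 = 37%.
Reserves = 12,020/1,190 = 10.1 months.
Product A: score 663 ≥ 580; DTI 37% ≤ 38%; employment 16 < 18 mo → does not qualify.
Product B: score 663 ≥ 580; DTI 37% ≤ 38%; employment 16 ≥ 6 mo → qualifies.
Product C: score 663 ≥ 660; DTI 37% > 36%; employment 16 < 24 mo; reserves 10.1 ≥ 4 mo → does not qualify.

Product B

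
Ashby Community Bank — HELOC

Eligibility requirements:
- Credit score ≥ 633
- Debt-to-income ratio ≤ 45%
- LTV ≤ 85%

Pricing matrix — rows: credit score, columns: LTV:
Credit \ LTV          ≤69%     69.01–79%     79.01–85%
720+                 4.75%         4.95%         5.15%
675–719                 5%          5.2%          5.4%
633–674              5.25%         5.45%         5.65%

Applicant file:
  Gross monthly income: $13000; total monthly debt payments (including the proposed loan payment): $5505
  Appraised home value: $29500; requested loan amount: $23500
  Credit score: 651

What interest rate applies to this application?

Credit score 651 ≥ 633; DTI: 5,505 ÷ 13,000 = 42.3%, within the 45% cap
LTV: 23,500 ÷ 29,500 = 79.7%, within 85% cap
Row: 651 falls in 633–674. Column: 79.7% falls in 79.01–85%. Rate = 5.65%.

5.65%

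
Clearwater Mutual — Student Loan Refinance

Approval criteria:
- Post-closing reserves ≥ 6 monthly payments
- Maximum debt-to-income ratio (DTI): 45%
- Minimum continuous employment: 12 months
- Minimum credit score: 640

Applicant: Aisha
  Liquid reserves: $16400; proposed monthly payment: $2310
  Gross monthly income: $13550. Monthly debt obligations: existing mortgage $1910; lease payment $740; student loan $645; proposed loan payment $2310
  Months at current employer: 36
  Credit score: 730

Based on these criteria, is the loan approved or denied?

Approved

Reserves = 16,400/2,310 = 7.1 months ≥ 6
Total monthly debts = (1,910 + 740 + 645 + 2,310) = 5,605. DTI: 5,605 ÷ 13,550 = 41.4%, within the 45% cap
Employment 36 ≥ 12 months
Credit score 730 ≥ 640 (meets)
All criteria satisfied.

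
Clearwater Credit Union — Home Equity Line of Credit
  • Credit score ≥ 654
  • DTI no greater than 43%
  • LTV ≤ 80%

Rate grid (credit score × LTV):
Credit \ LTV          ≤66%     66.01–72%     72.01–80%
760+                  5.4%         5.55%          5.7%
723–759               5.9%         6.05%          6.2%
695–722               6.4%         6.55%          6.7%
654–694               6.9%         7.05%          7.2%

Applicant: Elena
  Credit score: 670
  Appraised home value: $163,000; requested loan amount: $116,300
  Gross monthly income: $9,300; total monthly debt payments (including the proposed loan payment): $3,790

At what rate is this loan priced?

7.05%

Credit score 670 ≥ 654; DTI: 3,790 ÷ 9,300 = 40.8%, within the 43% cap
LTV = 116,300/163,000 = 71.3% ≤ 80%
Score 670 is in the 654–694 band; LTV 71.3% is in the 66.01–72% band → 7.05%.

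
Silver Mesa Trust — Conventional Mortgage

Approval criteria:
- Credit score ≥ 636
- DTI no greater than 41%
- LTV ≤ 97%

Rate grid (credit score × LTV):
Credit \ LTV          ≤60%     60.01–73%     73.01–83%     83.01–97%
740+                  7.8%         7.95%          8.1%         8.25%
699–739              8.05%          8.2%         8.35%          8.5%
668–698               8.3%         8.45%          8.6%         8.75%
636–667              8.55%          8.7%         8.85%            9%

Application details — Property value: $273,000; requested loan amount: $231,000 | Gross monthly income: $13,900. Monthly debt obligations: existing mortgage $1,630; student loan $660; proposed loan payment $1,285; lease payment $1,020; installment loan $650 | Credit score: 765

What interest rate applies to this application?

8.25%

Credit score 765 ≥ 636; Total monthly debts = (1,630 + 660 + 1,285 + 1,020 + 650) = 5,245. Debt-to-income = 5,245/13,900 = 37.7% — meets 41% limit
Loan-to-value = 231,000/273,000 = 84.6% — pass (97% max)
Row: 765 falls in 740+. Column: 84.6% falls in 83.01–97%. Rate = 8.25%.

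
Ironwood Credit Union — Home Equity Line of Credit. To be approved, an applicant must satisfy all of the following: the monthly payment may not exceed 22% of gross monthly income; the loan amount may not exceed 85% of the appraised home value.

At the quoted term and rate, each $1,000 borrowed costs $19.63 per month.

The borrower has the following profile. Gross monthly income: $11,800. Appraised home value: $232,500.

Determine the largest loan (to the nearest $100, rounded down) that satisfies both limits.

$132,200

Payment cap: 22% × $11,800 = $2,596/month.
At $19.63 per $1,000, that supports 2,596/19.63 × 1,000 ≈ $132,246 → $132,200.
LTV cap: 85% × $232,500 = $197,625 → $197,600.
Binding constraint: payment-to-income.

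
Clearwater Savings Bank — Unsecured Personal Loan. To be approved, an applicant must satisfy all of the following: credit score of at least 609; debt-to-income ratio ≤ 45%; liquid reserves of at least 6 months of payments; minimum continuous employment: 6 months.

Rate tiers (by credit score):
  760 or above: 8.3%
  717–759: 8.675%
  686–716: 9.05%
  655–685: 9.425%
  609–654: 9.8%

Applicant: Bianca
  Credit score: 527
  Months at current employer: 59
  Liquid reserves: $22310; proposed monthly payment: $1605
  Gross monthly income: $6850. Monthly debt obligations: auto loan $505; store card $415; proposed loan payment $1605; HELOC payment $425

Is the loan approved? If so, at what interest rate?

Credit score 527 < 609 (below minimum)
Total monthly debts = (505 + 415 + 1,605 + 425) = 2,950. DTI: 2,950 ÷ 6,850 = 43.1%, within the 45% cap
Liquid reserves cover 22,310/1,605 = 13.9 months — ≥ 6 required
Employment 59 ≥ 6 months
Not all requirements met → denied.

Denied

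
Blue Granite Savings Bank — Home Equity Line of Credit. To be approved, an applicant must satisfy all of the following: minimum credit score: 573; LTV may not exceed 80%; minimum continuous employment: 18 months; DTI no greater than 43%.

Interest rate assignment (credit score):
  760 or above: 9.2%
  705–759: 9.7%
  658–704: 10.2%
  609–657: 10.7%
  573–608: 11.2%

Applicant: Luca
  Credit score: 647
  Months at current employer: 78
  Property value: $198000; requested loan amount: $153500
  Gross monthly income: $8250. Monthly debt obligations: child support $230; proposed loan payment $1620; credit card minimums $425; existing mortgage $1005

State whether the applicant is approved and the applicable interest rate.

Approved at 10.7%

Credit score 647 ≥ 573 (meets minimum)
Total monthly debts = (230 + 1,620 + 425 + 1,005) = 3,280. DTI = 3,280/8,250 = 39.8% ≤ 43%
Employment 78 ≥ 18 months
LTV: 153,500 ÷ 198,000 = 77.5%, within 80% cap
All requirements met. Score 647 falls in the 609–657 tier → 10.7%.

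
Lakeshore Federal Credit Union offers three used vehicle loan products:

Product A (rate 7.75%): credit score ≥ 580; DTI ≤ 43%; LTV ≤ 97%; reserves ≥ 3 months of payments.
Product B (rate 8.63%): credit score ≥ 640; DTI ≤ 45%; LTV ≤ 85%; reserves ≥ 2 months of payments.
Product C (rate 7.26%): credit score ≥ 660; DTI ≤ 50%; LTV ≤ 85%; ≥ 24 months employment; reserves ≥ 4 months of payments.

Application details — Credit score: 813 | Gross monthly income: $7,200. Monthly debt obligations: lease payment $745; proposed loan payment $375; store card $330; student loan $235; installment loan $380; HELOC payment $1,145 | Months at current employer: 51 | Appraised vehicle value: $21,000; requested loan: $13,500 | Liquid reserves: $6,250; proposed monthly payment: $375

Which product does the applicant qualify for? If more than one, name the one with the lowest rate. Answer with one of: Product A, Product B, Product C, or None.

Total debts = (745 + 375 + 330 + 235 + 380 + 1,145) = 3,210; DTI = 3,210/7,200 = 44.6%.
LTV = 13,500/21,000 = 64.3%.
Reserves = 6,250/375 = 16.7 months.
Product A: score 813 ≥ 580; DTI 44.6% > 43%; LTV 64.3% ≤ 97%; reserves 16.7 ≥ 3 mo → does not qualify.
Product B: score 813 ≥ 640; DTI 44.6% ≤ 45%; LTV 64.3% ≤ 85%; reserves 16.7 ≥ 2 mo → qualifies.
Product C: score 813 ≥ 660; DTI 44.6% ≤ 50%; LTV 64.3% ≤ 85%; employment 51 ≥ 24 mo; reserves 16.7 ≥ 4 mo → qualifies.
Qualifying: Product B, Product C. Lowest rate is 7.26% → Product C.

Product C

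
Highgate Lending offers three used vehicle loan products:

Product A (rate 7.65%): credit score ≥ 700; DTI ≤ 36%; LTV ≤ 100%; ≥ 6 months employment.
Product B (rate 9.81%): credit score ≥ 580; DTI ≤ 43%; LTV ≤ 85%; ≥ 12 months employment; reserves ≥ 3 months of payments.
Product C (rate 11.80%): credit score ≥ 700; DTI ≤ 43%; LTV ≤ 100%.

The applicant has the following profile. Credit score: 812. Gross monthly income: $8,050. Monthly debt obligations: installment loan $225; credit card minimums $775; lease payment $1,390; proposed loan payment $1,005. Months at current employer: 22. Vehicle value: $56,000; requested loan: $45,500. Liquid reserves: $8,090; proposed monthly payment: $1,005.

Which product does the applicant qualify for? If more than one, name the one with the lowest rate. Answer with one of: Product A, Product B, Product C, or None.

Total debts = (225 + 775 + 1,390 + 1,005) = 3,395; DTI = 3,395/8,050 = 42.2%.
LTV = 45,500/56,000 = 81.2%.
Reserves = 8,090/1,005 = 8.0 months.
Product A: score 812 ≥ 700; DTI 42.2% > 36%; LTV 81.2% ≤ 100%; employment 22 ≥ 6 mo → does not qualify.
Product B: score 812 ≥ 580; DTI 42.2% ≤ 43%; LTV 81.2% ≤ 85%; employment 22 ≥ 12 mo; reserves 8.0 ≥ 3 mo → qualifies.
Product C: score 812 ≥ 700; DTI 42.2% ≤ 43%; LTV 81.2% ≤ 100% → qualifies.
Qualifying: Product B, Product C. Lowest rate is 9.81% → Product B.

Product B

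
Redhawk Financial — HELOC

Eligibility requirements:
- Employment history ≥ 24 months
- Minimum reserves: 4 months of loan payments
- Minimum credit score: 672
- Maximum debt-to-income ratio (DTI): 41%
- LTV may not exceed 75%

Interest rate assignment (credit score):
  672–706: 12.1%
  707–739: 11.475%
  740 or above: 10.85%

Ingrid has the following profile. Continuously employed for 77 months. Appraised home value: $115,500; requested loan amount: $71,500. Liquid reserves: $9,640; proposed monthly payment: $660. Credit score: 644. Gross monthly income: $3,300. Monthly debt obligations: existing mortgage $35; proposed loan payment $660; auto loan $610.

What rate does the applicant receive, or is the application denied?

Denied

Credit score 644 < 672 (below minimum)
LTV = 71,500/115,500 = 61.9% ≤ 75%
Total monthly debts = (35 + 660 + 610) = 1,305. DTI: 1,305 ÷ 3,300 = 39.5%, within the 41% cap
Employment 77 ≥ 24 months
Liquid reserves cover 9,640/660 = 14.6 months — ≥ 4 required
Not all requirements met → denied.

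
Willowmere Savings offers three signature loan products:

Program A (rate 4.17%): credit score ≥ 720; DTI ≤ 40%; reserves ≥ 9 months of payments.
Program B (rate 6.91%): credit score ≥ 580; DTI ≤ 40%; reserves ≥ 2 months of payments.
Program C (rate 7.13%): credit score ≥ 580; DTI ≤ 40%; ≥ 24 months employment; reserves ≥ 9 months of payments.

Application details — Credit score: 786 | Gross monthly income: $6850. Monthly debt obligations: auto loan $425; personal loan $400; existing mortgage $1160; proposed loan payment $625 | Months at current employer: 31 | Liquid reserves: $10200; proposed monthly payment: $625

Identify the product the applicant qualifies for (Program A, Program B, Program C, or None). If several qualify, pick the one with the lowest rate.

Total debts = (425 + 400 + 1,160 + 625) = 2,610; DTI = 2,610/6,850 = 38.1%.
Reserves = 10,200/625 = 16.3 months.
Program A: score 786 ≥ 720; DTI 38.1% ≤ 40%; reserves 16.3 ≥ 9 mo → qualifies.
Program B: score 786 ≥ 580; DTI 38.1% ≤ 40%; reserves 16.3 ≥ 2 mo → qualifies.
Program C: score 786 ≥ 580; DTI 38.1% ≤ 40%; employment 31 ≥ 24 mo; reserves 16.3 ≥ 9 mo → qualifies.
Qualifying: Program A, Program B, Program C. Lowest rate is 4.17% → Program A.

Program A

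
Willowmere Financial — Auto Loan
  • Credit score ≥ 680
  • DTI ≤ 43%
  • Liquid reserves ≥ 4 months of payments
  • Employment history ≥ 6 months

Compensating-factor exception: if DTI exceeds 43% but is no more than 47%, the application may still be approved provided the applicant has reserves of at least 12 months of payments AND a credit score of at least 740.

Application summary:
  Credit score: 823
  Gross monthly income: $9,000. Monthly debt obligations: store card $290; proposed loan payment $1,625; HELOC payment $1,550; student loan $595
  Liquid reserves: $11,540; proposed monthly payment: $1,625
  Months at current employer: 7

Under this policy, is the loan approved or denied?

Denied

Credit score 823 ≥ 680 (meets base)
Total debts = (290 + 1,625 + 1,550 + 595) = 4,060. DTI = 4,060/9,000 = 45.1% > 43% — standard DTI limit exceeded.
Reserves: 11,540 ÷ 1,625 = 7.1 months (meets 4-month minimum)
Employment 7 ≥ 6 months
DTI 45.1% is within the 43%–47% exception band; checking compensating factors.
Override check — reserves: 7.1 mo (short of 12); score: 823 (ok).
Override conditions not both satisfied; exception does not apply.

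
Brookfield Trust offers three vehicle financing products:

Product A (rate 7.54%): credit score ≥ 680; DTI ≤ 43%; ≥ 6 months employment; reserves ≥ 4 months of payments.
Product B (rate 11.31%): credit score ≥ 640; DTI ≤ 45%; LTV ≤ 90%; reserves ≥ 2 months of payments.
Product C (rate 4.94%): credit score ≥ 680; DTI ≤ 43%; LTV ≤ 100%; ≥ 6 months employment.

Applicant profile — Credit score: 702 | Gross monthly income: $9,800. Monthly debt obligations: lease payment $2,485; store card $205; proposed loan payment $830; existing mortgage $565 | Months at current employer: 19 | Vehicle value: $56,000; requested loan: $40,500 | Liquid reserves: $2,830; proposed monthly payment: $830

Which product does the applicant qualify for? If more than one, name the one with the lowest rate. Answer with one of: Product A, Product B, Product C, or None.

Total debts = (2,485 + 205 + 830 + 565) = 4,085; DTI = 4,085/9,800 = 41.7%.
LTV = 40,500/56,000 = 72.3%.
Reserves = 2,830/830 = 3.4 months.
Product A: score 702 ≥ 680; DTI 41.7% ≤ 43%; employment 19 ≥ 6 mo; reserves 3.4 < 4 mo → does not qualify.
Product B: score 702 ≥ 640; DTI 41.7% ≤ 45%; LTV 72.3% ≤ 90%; reserves 3.4 ≥ 2 mo → qualifies.
Product C: score 702 ≥ 680; DTI 41.7% ≤ 43%; LTV 72.3% ≤ 100%; employment 19 ≥ 6 mo → qualifies.
Qualifying: Product B, Product C. Lowest rate is 4.94% → Product C.

Product C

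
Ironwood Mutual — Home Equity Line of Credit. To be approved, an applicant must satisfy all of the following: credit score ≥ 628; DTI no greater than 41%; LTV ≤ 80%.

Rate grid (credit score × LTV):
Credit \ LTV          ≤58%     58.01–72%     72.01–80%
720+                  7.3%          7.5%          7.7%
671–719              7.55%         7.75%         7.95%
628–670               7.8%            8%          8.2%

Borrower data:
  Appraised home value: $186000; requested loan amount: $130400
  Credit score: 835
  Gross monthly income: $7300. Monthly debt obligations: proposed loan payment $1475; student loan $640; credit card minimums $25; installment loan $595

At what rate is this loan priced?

7.5%

Credit score 835 ≥ 628; Total monthly debts = (1,475 + 640 + 25 + 595) = 2,735. DTI = 2,735/7,300 = 37.5% ≤ 41%
Loan-to-value = 130,400/186,000 = 70.1% — pass (80% max)
Score 835 is in the 720+ band; LTV 70.1% is in the 58.01–72% band → 7.5%.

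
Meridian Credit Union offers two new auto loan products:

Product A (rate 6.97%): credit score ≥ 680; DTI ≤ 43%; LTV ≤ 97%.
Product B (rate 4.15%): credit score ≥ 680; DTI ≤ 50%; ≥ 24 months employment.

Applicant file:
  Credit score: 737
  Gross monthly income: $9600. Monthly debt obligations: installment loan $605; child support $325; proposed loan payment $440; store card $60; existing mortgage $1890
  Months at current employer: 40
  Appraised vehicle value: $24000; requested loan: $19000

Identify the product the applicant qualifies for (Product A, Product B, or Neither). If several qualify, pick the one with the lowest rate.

Total debts = (605 + 325 + 440 + 60 + 1,890) = 3,320; DTI = 3,320/9,600 = 34.6%.
LTV = 19,000/24,000 = 79.2%.
Product A: score 737 ≥ 680; DTI 34.6% ≤ 43%; LTV 79.2% ≤ 97% → qualifies.
Product B: score 737 ≥ 680; DTI 34.6% ≤ 50%; employment 40 ≥ 24 mo → qualifies.
Qualifying: Product A, Product B. Lowest rate is 4.15% → Product B.

Product B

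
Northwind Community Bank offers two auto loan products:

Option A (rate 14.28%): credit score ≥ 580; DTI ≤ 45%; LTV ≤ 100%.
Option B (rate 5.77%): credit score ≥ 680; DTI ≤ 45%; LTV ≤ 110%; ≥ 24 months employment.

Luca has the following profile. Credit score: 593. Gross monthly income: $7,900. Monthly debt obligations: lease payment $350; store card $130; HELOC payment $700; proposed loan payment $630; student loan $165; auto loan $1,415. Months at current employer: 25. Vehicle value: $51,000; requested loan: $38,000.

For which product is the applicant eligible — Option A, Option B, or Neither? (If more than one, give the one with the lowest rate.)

Total debts = (350 + 130 + 700 + 630 + 165 + 1,415) = 3,390; DTI = 3,390/7,900 = 42.9%.
LTV = 38,000/51,000 = 74.5%.
Option A: score 593 ≥ 580; DTI 42.9% ≤ 45%; LTV 74.5% ≤ 100% → qualifies.
Option B: score 593 < 680; DTI 42.9% ≤ 45%; LTV 74.5% ≤ 110%; employment 25 ≥ 24 mo → does not qualify.

Option A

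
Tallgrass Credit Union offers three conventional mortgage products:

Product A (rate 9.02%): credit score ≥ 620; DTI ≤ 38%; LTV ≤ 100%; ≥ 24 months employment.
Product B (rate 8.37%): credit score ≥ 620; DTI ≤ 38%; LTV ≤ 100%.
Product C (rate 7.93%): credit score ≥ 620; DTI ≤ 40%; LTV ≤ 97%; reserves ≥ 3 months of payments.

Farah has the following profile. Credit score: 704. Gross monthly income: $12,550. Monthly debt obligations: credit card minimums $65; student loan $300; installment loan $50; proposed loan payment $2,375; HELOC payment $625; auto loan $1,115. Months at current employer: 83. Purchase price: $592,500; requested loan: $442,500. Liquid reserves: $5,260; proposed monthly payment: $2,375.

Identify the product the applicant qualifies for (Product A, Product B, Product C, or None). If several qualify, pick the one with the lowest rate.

Total debts = (65 + 300 + 50 + 2,375 + 625 + 1,115) = 4,530; DTI = 4,530/12,550 = 36.1%.
LTV = 442,500/592,500 = 74.7%.
Reserves = 5,260/2,375 = 2.2 months.
Product A: score 704 ≥ 620; DTI 36.1% ≤ 38%; LTV 74.7% ≤ 100%; employment 83 ≥ 24 mo → qualifies.
Product B: score 704 ≥ 620; DTI 36.1% ≤ 38%; LTV 74.7% ≤ 100% → qualifies.
Product C: score 704 ≥ 620; DTI 36.1% ≤ 40%; LTV 74.7% ≤ 97%; reserves 2.2 < 3 mo → does not qualify.
Qualifying: Product A, Product B. Lowest rate is 8.37% → Product B.

Product B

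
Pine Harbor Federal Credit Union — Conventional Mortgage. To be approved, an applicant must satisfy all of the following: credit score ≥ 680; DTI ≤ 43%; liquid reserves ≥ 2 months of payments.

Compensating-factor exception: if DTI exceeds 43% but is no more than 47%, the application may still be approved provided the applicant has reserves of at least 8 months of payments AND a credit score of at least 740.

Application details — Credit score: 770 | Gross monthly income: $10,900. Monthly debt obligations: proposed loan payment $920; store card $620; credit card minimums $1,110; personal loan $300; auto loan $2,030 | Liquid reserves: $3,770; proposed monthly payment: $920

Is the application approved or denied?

Denied

Credit score 770 ≥ 680 (meets base)
Total debts = (920 + 620 + 1,110 + 300 + 2,030) = 4,980. DTI = 4,980/10,900 = 45.7% > 43% — standard DTI limit exceeded.
Liquid reserves cover 3,770/920 = 4.1 months — ≥ 2 required
45.7% falls in the override range (43%–47%), so the compensating-factor test applies.
Override check — reserves: 4.1 mo (short of 8); score: 770 (ok).
Compensating-factor requirement not fully met.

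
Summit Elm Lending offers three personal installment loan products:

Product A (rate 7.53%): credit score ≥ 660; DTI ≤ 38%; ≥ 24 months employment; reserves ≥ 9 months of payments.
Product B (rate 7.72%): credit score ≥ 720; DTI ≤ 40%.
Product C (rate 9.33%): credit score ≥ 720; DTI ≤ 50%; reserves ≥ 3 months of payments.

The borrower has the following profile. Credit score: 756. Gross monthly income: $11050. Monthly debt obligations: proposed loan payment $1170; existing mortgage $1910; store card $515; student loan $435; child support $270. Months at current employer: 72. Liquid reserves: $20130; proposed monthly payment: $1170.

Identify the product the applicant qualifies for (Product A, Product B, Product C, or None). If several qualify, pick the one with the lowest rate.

Total debts = (1,170 + 1,910 + 515 + 435 + 270) = 4,300; DTI = 4,300/11,050 = 38.9%.
Reserves = 20,130/1,170 = 17.2 months.
Product A: score 756 ≥ 660; DTI 38.9% > 38%; employment 72 ≥ 24 mo; reserves 17.2 ≥ 9 mo → does not qualify.
Product B: score 756 ≥ 720; DTI 38.9% ≤ 40% → qualifies.
Product C: score 756 ≥ 720; DTI 38.9% ≤ 50%; reserves 17.2 ≥ 3 mo → qualifies.
Qualifying: Product B, Product C. Lowest rate is 7.72% → Product B.

Product B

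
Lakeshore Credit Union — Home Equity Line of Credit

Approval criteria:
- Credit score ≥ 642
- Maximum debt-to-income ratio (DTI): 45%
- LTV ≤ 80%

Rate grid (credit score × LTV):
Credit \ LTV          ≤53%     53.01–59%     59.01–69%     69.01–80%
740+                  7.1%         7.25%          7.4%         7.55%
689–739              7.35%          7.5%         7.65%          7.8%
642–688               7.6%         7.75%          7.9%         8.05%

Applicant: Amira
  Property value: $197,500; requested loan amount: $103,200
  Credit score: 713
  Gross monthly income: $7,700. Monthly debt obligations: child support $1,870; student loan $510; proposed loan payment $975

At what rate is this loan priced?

7.35%

Credit score 713 ≥ 642; Total monthly debts = (1,870 + 510 + 975) = 3,355. Debt-to-income = 3,355/7,700 = 43.6% — meets 45% limit
Loan-to-value = 103,200/197,500 = 52.3% — pass (80% max)
Row: 713 falls in 689–739. Column: 52.3% falls in ≤53%. Rate = 7.35%.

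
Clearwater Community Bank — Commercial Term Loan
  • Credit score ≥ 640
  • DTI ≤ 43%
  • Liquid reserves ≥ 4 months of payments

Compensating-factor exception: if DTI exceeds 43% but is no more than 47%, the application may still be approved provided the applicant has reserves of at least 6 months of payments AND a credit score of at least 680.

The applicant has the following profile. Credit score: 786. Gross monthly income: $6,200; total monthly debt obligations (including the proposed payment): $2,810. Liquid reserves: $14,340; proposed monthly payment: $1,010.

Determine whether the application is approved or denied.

Approved

Credit score 786 ≥ 640 (meets base)
DTI = 2,810/6,200 = 45.3% > 43% — standard DTI limit exceeded.
Reserves = 14,340/1,010 = 14.2 months ≥ 4
45.3% falls in the override range (43%–47%), so the compensating-factor test applies.
Override check — reserves: 14.2 mo (ok); score: 786 (ok).
Both override conditions satisfied; DTI exception granted.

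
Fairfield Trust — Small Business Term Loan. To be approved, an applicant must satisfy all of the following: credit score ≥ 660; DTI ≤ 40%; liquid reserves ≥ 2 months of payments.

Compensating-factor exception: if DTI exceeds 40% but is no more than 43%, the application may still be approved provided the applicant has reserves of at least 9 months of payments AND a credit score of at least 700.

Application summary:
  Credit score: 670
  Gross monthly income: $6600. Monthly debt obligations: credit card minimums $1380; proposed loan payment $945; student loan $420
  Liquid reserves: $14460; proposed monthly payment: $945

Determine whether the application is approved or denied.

Credit score 670 ≥ 660 (meets base)
Total debts = (1,380 + 945 + 420) = 2,745. DTI = 2,745/6,600 = 41.6% > 40% — standard DTI limit exceeded.
Liquid reserves cover 14,460/945 = 15.3 months — ≥ 2 required
DTI 41.6% is within the 40%–43% exception band; checking compensating factors.
Reserves 15.3 ≥ 9 months; credit score 670 < 700.
Override conditions not both satisfied; exception does not apply.

Denied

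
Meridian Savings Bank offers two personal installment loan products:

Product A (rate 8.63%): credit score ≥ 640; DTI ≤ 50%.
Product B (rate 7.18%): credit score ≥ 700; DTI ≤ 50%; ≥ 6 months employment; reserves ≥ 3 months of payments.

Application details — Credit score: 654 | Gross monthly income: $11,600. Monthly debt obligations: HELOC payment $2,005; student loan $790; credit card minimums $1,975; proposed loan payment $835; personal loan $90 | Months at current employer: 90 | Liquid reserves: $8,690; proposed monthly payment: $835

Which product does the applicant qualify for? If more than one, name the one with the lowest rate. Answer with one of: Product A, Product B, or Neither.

Product A

Total debts = (2,005 + 790 + 1,975 + 835 + 90) = 5,695; DTI = 5,695/11,600 = 49.1%.
Reserves = 8,690/835 = 10.4 months.
Product A: score 654 ≥ 640; DTI 49.1% ≤ 50% → qualifies.
Product B: score 654 < 700; DTI 49.1% ≤ 50%; employment 90 ≥ 6 mo; reserves 10.4 ≥ 3 mo → does not qualify.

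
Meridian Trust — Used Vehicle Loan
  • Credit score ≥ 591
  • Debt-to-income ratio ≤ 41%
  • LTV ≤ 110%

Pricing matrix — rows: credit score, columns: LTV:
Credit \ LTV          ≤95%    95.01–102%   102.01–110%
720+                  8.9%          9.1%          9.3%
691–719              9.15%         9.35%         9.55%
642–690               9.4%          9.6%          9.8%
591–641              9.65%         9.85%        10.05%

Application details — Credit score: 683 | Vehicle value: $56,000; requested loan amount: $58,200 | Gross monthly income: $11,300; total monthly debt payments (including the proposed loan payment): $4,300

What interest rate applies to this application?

Credit score 683 ≥ 591; DTI = 4,300/11,300 = 38.1% ≤ 41%
LTV: 58,200 ÷ 56,000 = 103.9%, within 110% cap
Row: 683 falls in 642–690. Column: 103.9% falls in 102.01–110%. Rate = 9.8%.

9.8%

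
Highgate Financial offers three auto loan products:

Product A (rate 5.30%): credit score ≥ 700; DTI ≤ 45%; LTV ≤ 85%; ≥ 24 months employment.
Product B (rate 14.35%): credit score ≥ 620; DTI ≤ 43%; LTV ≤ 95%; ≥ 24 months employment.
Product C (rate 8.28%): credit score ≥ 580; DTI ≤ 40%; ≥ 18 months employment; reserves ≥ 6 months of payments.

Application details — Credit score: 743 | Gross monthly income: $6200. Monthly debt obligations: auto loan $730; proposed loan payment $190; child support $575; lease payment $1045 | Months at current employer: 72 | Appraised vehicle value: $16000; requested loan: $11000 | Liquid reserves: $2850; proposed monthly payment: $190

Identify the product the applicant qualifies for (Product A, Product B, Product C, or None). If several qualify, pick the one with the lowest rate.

Product A

Total debts = (730 + 190 + 575 + 1,045) = 2,540; DTI = 2,540/6,200 = 41%.
LTV = 11,000/16,000 = 68.8%.
Reserves = 2,850/190 = 15.0 months.
Product A: score 743 ≥ 700; DTI 41% ≤ 45%; LTV 68.8% ≤ 85%; employment 72 ≥ 24 mo → qualifies.
Product B: score 743 ≥ 620; DTI 41% ≤ 43%; LTV 68.8% ≤ 95%; employment 72 ≥ 24 mo → qualifies.
Product C: score 743 ≥ 580; DTI 41% > 40%; employment 72 ≥ 18 mo; reserves 15.0 ≥ 6 mo → does not qualify.
Qualifying: Product A, Product B. Lowest rate is 5.30% → Product A.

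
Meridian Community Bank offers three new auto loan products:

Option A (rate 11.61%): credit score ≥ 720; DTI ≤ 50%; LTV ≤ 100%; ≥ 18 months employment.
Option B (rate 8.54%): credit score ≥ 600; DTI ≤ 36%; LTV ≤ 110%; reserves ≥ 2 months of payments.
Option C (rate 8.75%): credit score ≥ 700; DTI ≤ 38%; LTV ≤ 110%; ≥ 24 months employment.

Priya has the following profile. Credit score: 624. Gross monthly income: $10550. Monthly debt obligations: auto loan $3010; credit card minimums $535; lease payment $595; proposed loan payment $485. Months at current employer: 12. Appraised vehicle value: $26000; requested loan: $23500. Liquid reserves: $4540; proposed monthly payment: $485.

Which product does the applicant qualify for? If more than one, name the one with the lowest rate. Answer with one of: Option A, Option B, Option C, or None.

Total debts = (3,010 + 535 + 595 + 485) = 4,625; DTI = 4,625/10,550 = 43.8%.
LTV = 23,500/26,000 = 90.4%.
Reserves = 4,540/485 = 9.4 months.
Option A: score 624 < 720; DTI 43.8% ≤ 50%; LTV 90.4% ≤ 100%; employment 12 < 18 mo → does not qualify.
Option B: score 624 ≥ 600; DTI 43.8% > 36%; LTV 90.4% ≤ 110%; reserves 9.4 ≥ 2 mo → does not qualify.
Option C: score 624 < 700; DTI 43.8% > 38%; LTV 90.4% ≤ 110%; employment 12 < 24 mo → does not qualify.

None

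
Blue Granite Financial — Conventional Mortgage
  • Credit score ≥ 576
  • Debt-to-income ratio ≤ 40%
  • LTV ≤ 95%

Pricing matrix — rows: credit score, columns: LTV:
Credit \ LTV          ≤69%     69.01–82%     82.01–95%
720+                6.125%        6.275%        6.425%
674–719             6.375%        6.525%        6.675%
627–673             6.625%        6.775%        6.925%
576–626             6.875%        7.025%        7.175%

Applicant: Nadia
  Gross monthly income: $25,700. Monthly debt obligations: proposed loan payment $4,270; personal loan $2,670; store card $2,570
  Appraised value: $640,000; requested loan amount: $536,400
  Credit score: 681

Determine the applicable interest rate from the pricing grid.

6.675%

Credit score 681 ≥ 576; Total monthly debts = (4,270 + 2,670 + 2,570) = 9,510. Debt-to-income = 9,510/25,700 = 37% — meets 40% limit
LTV = 536,400/640,000 = 83.8% ≤ 95%
Row: 681 falls in 674–719. Column: 83.8% falls in 82.01–95%. Rate = 6.675%.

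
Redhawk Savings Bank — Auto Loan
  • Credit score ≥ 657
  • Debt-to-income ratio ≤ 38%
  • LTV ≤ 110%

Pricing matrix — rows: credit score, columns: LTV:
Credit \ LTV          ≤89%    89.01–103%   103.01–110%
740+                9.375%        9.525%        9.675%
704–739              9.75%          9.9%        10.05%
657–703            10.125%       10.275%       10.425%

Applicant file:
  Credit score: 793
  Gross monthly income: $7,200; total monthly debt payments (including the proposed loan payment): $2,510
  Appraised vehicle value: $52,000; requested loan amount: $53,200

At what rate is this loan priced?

9.525%

Credit score 793 ≥ 657; DTI = 2,510/7,200 = 34.9% ≤ 38%
LTV = 53,200/52,000 = 102.3% ≤ 110%
Row: 793 falls in 740+. Column: 102.3% falls in 89.01–103%. Rate = 9.525%.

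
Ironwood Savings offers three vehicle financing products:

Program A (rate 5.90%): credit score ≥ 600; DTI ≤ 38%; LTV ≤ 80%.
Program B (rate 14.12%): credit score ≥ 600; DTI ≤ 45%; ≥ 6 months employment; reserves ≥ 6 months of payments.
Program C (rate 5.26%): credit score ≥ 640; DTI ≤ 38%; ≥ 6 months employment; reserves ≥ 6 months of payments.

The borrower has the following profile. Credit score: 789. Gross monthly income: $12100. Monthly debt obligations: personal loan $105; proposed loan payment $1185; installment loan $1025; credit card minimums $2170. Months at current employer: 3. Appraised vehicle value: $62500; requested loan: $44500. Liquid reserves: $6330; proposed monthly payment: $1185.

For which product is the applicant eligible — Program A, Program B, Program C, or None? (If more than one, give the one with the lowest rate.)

Program A

Total debts = (105 + 1,185 + 1,025 + 2,170) = 4,485; DTI = 4,485/12,100 = 37.1%.
LTV = 44,500/62,500 = 71.2%.
Reserves = 6,330/1,185 = 5.3 months.
Program A: score 789 ≥ 600; DTI 37.1% ≤ 38%; LTV 71.2% ≤ 80% → qualifies.
Program B: score 789 ≥ 600; DTI 37.1% ≤ 45%; employment 3 < 6 mo; reserves 5.3 < 6 mo → does not qualify.
Program C: score 789 ≥ 640; DTI 37.1% ≤ 38%; employment 3 < 6 mo; reserves 5.3 < 6 mo → does not qualify.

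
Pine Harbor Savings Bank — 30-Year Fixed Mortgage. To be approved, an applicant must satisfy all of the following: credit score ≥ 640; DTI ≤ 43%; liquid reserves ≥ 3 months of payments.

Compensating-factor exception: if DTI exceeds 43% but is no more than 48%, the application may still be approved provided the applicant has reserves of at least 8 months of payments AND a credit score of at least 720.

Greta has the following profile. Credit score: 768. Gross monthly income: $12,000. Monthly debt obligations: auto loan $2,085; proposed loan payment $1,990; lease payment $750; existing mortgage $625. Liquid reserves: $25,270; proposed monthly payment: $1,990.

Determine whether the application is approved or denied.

Approved

Credit score 768 ≥ 640 (meets base)
Total debts = (2,085 + 1,990 + 750 + 625) = 5,450. DTI: 5,450 ÷ 12,000 = 45.4%, over the 43% base limit.
Liquid reserves cover 25,270/1,990 = 12.7 months — ≥ 3 required
DTI 45.4% is within the 43%–48% exception band; checking compensating factors.
Reserves 12.7 ≥ 8 months; credit score 768 ≥ 720.
Both compensating conditions met → exception applies.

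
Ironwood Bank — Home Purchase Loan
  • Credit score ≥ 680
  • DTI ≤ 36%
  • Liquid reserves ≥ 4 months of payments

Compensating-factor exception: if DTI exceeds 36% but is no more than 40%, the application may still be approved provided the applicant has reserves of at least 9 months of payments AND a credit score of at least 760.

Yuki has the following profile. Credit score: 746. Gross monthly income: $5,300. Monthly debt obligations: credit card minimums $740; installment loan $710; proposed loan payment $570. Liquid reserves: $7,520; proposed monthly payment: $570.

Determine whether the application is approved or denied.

Credit score 746 ≥ 680 (meets base)
Total debts = (740 + 710 + 570) = 2,020. DTI = 2,020/5,300 = 38.1% > 36% — standard DTI limit exceeded.
Reserves = 7,520/570 = 13.2 months ≥ 4
DTI 38.1% is within the 36%–40% exception band; checking compensating factors.
Reserves 13.2 ≥ 9 months; credit score 746 < 760.
Override conditions not both satisfied; exception does not apply.

Denied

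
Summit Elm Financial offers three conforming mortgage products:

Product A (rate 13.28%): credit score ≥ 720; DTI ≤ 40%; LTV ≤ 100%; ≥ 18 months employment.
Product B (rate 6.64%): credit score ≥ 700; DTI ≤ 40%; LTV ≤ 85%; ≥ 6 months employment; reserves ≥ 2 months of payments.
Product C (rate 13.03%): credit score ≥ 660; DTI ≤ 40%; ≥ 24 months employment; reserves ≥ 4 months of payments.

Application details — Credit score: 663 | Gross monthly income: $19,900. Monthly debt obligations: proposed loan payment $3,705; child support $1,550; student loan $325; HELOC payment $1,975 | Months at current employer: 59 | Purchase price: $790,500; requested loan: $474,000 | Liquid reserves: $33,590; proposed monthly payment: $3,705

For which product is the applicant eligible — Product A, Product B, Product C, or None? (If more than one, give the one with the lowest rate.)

Product C

Total debts = (3,705 + 1,550 + 325 + 1,975) = 7,555; DTI = 7,555/19,900 = 38%.
LTV = 474,000/790,500 = 60%.
Reserves = 33,590/3,705 = 9.1 months.
Product A: score 663 < 720; DTI 38% ≤ 40%; LTV 60% ≤ 100%; employment 59 ≥ 18 mo → does not qualify.
Product B: score 663 < 700; DTI 38% ≤ 40%; LTV 60% ≤ 85%; employment 59 ≥ 6 mo; reserves 9.1 ≥ 2 mo → does not qualify.
Product C: score 663 ≥ 660; DTI 38% ≤ 40%; employment 59 ≥ 24 mo; reserves 9.1 ≥ 4 mo → qualifies.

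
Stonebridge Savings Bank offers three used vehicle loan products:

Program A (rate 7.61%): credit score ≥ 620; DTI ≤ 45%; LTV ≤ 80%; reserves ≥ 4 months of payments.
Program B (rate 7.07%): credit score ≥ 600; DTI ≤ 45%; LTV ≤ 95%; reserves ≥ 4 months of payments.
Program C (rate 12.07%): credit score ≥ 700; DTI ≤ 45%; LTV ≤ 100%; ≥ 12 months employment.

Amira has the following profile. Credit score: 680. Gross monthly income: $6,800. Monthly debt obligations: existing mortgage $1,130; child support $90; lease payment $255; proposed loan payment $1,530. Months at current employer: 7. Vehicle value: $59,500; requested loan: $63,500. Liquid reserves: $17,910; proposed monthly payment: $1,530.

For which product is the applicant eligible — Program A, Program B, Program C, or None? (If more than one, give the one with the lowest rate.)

None

Total debts = (1,130 + 90 + 255 + 1,530) = 3,005; DTI = 3,005/6,800 = 44.2%.
LTV = 63,500/59,500 = 106.7%.
Reserves = 17,910/1,530 = 11.7 months.
Program A: score 680 ≥ 620; DTI 44.2% ≤ 45%; LTV 106.7% > 80%; reserves 11.7 ≥ 4 mo → does not qualify.
Program B: score 680 ≥ 600; DTI 44.2% ≤ 45%; LTV 106.7% > 95%; reserves 11.7 ≥ 4 mo → does not qualify.
Program C: score 680 < 700; DTI 44.2% ≤ 45%; LTV 106.7% > 100%; employment 7 < 12 mo → does not qualify.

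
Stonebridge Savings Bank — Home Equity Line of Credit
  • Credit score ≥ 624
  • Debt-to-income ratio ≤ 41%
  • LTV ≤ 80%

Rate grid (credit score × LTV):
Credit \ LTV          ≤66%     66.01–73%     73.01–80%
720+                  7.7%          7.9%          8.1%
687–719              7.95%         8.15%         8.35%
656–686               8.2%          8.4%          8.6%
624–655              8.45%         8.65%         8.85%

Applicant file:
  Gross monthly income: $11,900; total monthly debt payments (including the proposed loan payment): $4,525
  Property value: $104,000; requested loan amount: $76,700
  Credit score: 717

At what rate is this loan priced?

Credit score 717 ≥ 624; Debt-to-income = 4,525/11,900 = 38% — meets 41% limit
LTV: 76,700 ÷ 104,000 = 73.8%, within 80% cap
Score 717 is in the 687–719 band; LTV 73.8% is in the 73.01–80% band → 8.35%.

8.35%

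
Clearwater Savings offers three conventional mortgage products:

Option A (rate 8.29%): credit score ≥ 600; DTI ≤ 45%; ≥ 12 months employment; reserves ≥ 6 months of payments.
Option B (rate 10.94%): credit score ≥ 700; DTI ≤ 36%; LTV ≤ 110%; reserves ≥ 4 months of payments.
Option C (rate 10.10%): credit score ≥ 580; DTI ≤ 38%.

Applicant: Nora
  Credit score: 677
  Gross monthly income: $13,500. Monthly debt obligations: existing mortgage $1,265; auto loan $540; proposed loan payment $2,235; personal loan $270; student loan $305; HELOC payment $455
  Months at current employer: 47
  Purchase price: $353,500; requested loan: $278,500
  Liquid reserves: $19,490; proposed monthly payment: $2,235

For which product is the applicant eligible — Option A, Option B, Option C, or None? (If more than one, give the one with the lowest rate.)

Total debts = (1,265 + 540 + 2,235 + 270 + 305 + 455) = 5,070; DTI = 5,070/13,500 = 37.6%.
LTV = 278,500/353,500 = 78.8%.
Reserves = 19,490/2,235 = 8.7 months.
Option A: score 677 ≥ 600; DTI 37.6% ≤ 45%; employment 47 ≥ 12 mo; reserves 8.7 ≥ 6 mo → qualifies.
Option B: score 677 < 700; DTI 37.6% > 36%; LTV 78.8% ≤ 110%; reserves 8.7 ≥ 4 mo → does not qualify.
Option C: score 677 ≥ 580; DTI 37.6% ≤ 38% → qualifies.
Qualifying: Option A, Option C. Lowest rate is 8.29% → Option A.

Option A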